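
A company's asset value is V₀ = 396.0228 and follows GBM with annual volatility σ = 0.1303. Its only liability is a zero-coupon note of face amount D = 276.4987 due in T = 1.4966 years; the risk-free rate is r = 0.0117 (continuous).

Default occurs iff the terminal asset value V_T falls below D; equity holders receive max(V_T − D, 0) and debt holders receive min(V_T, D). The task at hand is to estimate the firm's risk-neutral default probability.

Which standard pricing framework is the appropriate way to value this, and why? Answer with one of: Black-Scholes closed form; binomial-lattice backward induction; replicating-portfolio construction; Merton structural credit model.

Key observation: the asked-for credit quantity lives on the firm's capital structure — asset value, asset volatility, debt face 276.4987 — which is the structural model's domain.

framework: Merton structural credit model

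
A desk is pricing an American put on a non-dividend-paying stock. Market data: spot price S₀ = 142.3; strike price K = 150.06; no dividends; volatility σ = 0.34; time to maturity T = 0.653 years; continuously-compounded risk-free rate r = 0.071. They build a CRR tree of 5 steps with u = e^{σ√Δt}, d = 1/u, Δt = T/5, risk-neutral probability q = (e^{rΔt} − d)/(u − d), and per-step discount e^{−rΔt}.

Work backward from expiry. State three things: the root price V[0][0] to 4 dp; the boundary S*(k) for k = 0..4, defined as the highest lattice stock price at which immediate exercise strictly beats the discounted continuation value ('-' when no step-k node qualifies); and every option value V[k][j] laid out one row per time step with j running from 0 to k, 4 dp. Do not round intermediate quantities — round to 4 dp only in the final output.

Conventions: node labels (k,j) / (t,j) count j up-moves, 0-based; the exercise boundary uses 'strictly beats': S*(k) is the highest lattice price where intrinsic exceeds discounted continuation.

params: Δt=0.13060 u=1.13074 d=0.88438 q=0.50713 e^(-rΔt)=0.99077
t_5 payoffs: 73.0773 51.6322 24.2131 0.0000 0.0000 0.0000
t_4: node(4,0) S=87.0474 payoff=63.0126 vs cont=61.6276 → 63.0126 [stop]  node(4,1) S=111.2962 payoff=38.7638 vs cont=37.3788 → 38.7638 [stop]  node(4,2) S=142.3000 payoff=7.7600 vs cont=11.8237 → 11.8237 [wait]  node(4,3) S=181.9406 payoff=0.0000 vs cont=0.0000 → 0.0000 [wait]  node(4,4) S=232.6238 payoff=0.0000 vs cont=0.0000 → 0.0000 [wait]  ⇒ S*(4)=111.2962
t_3: node(3,0) S=98.4278 payoff=51.6322 vs cont=50.2472 → 51.6322 [stop]  node(3,1) S=125.8469 payoff=24.2131 vs cont=24.8699 → 24.8699 [wait]  node(3,2) S=160.9041 payoff=0.0000 vs cont=5.7737 → 5.7737 [wait]  node(3,3) S=205.7273 payoff=0.0000 vs cont=0.0000 → 0.0000 [wait]  ⇒ S*(3)=98.4278
t_2: node(2,0) S=111.2962 payoff=38.7638 vs cont=37.7088 → 38.7638 [stop]  node(2,1) S=142.3000 payoff=7.7600 vs cont=15.0454 → 15.0454 [wait]  node(2,2) S=181.9406 payoff=0.0000 vs cont=2.8194 → 2.8194 [wait]  ⇒ S*(2)=111.2962
t_1: node(1,0) S=125.8469 payoff=24.2131 vs cont=26.4886 → 26.4886 [wait]  node(1,1) S=160.9041 payoff=0.0000 vs cont=8.7635 → 8.7635 [wait]  ⇒ S*(1)=-
t_0: node(0,0) S=142.3000 payoff=7.7600 vs cont=17.3381 → 17.3381 [wait]  ⇒ S*(0)=-

price = 17.3381
boundary = - - 111.2962 98.4278 111.2962
tree:
17.3381
26.4886 8.7635
38.7638 15.0454 2.8194
51.6322 24.8699 5.7737 0.0000
63.0126 38.7638 11.8237 0.0000 0.0000
73.0773 51.6322 24.2131 0.0000 0.0000 0.0000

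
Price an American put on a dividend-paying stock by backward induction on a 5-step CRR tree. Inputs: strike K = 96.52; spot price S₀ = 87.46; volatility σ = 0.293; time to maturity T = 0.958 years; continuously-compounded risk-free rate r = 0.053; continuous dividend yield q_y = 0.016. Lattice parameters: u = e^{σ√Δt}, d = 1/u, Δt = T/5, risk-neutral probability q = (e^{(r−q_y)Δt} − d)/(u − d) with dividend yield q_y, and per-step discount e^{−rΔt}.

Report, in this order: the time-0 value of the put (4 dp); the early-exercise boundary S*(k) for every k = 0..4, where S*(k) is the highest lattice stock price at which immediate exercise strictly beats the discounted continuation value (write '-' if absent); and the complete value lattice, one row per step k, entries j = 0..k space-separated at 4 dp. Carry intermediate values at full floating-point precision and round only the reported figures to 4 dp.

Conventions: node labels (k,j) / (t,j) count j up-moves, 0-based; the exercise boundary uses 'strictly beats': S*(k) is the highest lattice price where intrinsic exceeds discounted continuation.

Δt=0.19160, u=1.13684, d=0.87963, q=0.49564, disc=e^(-rΔt)=0.98990
k=5 terminal: V=max(K-S,0) → 50.4612 36.9933 19.5874 0.0000 0.0000 0.0000
k=4: j=0 S=52.3615 intr=44.1585 cont=43.3436 V=44.1585[EX]; j=1 S=67.6723 intr=28.8477 cont=28.0797 V=28.8477[EX]; j=2 S=87.4600 intr=9.0600 cont=9.7793 V=9.7793[hold]; j=3 S=113.0337 intr=0.0000 cont=0.0000 V=0.0000[hold]; j=4 S=146.0853 intr=0.0000 cont=0.0000 V=0.0000[hold]  S*(4)=67.6723
k=3: j=0 S=59.5267 intr=36.9933 cont=36.2004 V=36.9933[EX]; j=1 S=76.9326 intr=19.5874 cont=19.2007 V=19.5874[EX]; j=2 S=99.4280 intr=0.0000 cont=4.8824 V=4.8824[hold]; j=3 S=128.5013 intr=0.0000 cont=0.0000 V=0.0000[hold]  S*(3)=76.9326
k=2: j=0 S=67.6723 intr=28.8477 cont=28.0797 V=28.8477[EX]; j=1 S=87.4600 intr=9.0600 cont=12.1748 V=12.1748[hold]; j=2 S=113.0337 intr=0.0000 cont=2.4376 V=2.4376[hold]  S*(2)=67.6723
k=1: j=0 S=76.9326 intr=19.5874 cont=20.3760 V=20.3760[hold]; j=1 S=99.4280 intr=0.0000 cont=7.2744 V=7.2744[hold]  S*(1)=-
k=0: j=0 S=87.4600 intr=9.0600 cont=13.7420 V=13.7420[hold]  S*(0)=-

price = 13.7420
boundary = - - 67.6723 76.9326 67.6723
tree:
13.7420
20.3760 7.2744
28.8477 12.1748 2.4376
36.9933 19.5874 4.8824 0.0000
44.1585 28.8477 9.7793 0.0000 0.0000
50.4612 36.9933 19.5874 0.0000 0.0000 0.0000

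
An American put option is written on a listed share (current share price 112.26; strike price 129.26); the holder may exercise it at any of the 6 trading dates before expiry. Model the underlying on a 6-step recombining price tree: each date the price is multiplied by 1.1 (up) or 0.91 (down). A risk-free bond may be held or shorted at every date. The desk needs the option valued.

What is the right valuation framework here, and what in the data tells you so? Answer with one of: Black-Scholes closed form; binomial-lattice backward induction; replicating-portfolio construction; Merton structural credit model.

framework: binomial-lattice backward induction

Key observation: an American put (K = 129.26, S₀ = 112.26) on a 6-date tree has no closed form — the optimal stopping decision is embedded and must be resolved recursively from expiry.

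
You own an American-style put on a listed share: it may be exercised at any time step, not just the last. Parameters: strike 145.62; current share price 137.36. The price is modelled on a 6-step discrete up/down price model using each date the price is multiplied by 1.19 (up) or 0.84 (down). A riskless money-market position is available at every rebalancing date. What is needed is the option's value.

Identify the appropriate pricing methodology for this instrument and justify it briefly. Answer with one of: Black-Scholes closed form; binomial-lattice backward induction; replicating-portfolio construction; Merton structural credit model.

Key observation: early exercise of the strike-145.62 put must be checked at each of the 6 dates (spot 137.36), which forces a node-by-node comparison of intrinsic and continuation value backward from expiry.

framework: binomial-lattice backward induction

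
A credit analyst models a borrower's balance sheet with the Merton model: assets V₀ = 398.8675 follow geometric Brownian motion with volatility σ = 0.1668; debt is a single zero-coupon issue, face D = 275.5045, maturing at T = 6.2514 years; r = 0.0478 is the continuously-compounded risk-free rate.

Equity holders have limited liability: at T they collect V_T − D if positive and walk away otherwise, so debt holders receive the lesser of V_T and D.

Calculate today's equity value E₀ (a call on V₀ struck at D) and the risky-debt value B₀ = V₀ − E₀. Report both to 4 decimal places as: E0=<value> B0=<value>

E0=197.2263 B0=201.6412

Work the structural quantities from V₀ = 398.8675 against face 275.5045:
d₁ = [ln(V₀/D) + (r + σ²/2)T] / (σ√T)
   = [ln(398.8675/275.5045) + (0.0478 + 0.5·0.1668²)·6.2514] / (0.1668·√6.2514)
   = [0.370025 + 0.385781] / 0.417047 = 1.812282
d₂ = d₁ − σ√T = 1.812282 − 0.417047 = 1.395235
N(d₁) = 0.965029,  N(d₂) = 0.918528,  e^(−rT) = 0.741695
E₀ = V₀·N(d₁) − D·e^(−rT)·N(d₂)
   = 398.8675·0.965029 − 275.5045·0.741695·0.918528 = 197.226326
B₀ = V₀ − E₀ = 398.8675 − 197.226326 = 201.641174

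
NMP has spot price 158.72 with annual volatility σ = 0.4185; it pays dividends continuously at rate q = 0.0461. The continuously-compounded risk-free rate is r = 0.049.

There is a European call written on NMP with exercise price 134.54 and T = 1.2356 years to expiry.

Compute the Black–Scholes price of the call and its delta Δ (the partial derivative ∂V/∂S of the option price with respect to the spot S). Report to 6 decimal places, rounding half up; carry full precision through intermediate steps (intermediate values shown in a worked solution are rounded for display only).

price = 38.704863
Δ = 0.684174

σ√T = 0.4185·√1.2356 = 0.465194
d₁ = (ln(S/K) + (r−q+σ²/2)T) / (σ√T) = (ln(158.72/134.54) + (0.049−0.0461+0.4185²/2)·1.2356) / 0.465194 = (0.165280 + 0.111786) / 0.465194 = 0.595592
d₂ = d₁ − σ√T = 0.595592 − 0.465194 = 0.130398
e^{−rT} = 0.941252
e^{−qT} = 0.944631
N(d₁) = 0.724276,  N(d₂) = 0.551874
Call price V = S·e^{−qT}·N(d₁) − K·e^{−rT}·N(d₂) = 108.592034 − 69.887171 = 38.704863
Δ = e^{−qT}·N(d₁) = 0.684174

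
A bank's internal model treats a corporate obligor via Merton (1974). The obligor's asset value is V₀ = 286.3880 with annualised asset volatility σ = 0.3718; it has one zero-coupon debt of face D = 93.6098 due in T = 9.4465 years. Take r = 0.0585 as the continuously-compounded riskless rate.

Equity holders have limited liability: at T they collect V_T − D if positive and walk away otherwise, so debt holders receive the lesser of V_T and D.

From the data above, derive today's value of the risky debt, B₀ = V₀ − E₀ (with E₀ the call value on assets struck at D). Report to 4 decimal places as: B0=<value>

Apply the equity-as-call identities (strike 93.6098, horizon 9.4465 years):
d₁ = [ln(V₀/D) + (r + σ²/2)T] / (σ√T)
   = [ln(286.3880/93.6098) + (0.0585 + 0.5·0.3718²)·9.4465] / (0.3718·√9.4465)
   = [1.118212 + 1.205540] / 1.142733 = 2.033504
d₂ = d₁ − σ√T = 2.033504 − 1.142733 = 0.890771
N(d₁) = 0.978999,  N(d₂) = 0.813474,  e^(−rT) = 0.575440
E₀ = V₀·N(d₁) − D·e^(−rT)·N(d₂)
   = 286.3880·0.978999 − 93.6098·0.575440·0.813474 = 236.554360
B₀ = V₀ − E₀ = 286.3880 − 236.554360 = 49.833640

B0=49.8336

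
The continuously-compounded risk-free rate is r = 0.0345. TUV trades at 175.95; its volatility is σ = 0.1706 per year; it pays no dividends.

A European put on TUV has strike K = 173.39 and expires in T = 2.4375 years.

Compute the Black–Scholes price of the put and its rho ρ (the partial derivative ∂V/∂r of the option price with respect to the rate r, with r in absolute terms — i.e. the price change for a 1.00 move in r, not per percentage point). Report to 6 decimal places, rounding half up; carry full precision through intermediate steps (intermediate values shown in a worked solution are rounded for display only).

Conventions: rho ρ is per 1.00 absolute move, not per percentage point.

σ√T = 0.1706·√2.4375 = 0.266349
d₁ = (ln(S/K) + (r+σ²/2)T) / (σ√T) = (ln(175.95/173.39) + (0.0345+0.1706²/2)·2.4375) / 0.266349 = (0.014656 + 0.119565) / 0.266349 = 0.503929
d₂ = d₁ − σ√T = 0.503929 − 0.266349 = 0.237580
e^{−rT} = 0.919345
N(−d₁) = 0.307156,  N(−d₂) = 0.406103
Put price V = K·e^{−rT}·N(−d₂) − S·N(−d₁) = 64.735004 − 54.044013 = 10.690991
ρ = −K·T·e^{−rT}·N(−d₂) = -157.791573

price = 10.690991
ρ = -157.791573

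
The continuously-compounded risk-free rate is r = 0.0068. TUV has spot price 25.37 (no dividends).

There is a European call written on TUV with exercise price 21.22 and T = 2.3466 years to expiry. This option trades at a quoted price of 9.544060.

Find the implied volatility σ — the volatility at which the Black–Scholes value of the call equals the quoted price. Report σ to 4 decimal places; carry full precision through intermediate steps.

sigma = 0.5153

At σ = 0.5153 the Black–Scholes value reproduces the quote:
σ√T = 0.5153·√2.3466 = 0.789368
d₁ = (ln(S/K) + (r+σ²/2)T) / (σ√T) = (ln(25.37/21.22) + (0.0068+0.5153²/2)·2.3466) / 0.789368 = (0.178623 + 0.327508) / 0.789368 = 0.641185
d₂ = d₁ − σ√T = 0.641185 − 0.789368 = -0.148183
e^{−rT} = 0.984170
N(d₁) = 0.739299,  N(d₂) = 0.441099
V = S·N(d₁) − K·e^{−rT}·N(d₂) = 18.756011 − 9.211951 = 9.544060 (equal to the quote); since ∂V/∂σ > 0 for all σ, the implied volatility is unique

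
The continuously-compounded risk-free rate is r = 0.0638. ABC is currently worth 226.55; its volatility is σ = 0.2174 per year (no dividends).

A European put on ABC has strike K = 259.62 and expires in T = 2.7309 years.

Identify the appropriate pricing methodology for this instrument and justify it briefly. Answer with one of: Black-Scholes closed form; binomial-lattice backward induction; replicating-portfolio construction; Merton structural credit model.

Key observation: a European-exercise option on ABC struck at 259.62 — a GBM underlying with constant parameters — admits an analytic price: the data contain no early exercise, no discrete tree, no debt structure.

framework: Black-Scholes closed form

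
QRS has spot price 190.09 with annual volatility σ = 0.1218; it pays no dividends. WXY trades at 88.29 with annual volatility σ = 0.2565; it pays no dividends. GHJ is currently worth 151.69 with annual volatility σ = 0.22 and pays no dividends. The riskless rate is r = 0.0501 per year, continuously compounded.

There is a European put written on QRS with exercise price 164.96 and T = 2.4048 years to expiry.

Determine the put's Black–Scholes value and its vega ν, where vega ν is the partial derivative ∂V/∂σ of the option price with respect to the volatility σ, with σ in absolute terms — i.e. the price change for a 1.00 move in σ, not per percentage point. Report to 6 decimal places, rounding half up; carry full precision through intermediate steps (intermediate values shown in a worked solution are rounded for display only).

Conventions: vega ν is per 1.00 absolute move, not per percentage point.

price = 1.180371
ν = 39.158634

σ√T = 0.1218·√2.4048 = 0.188880
d₁ = (ln(S/K) + (r+σ²/2)T) / (σ√T) = (ln(190.09/164.96) + (0.0501+0.1218²/2)·2.4048) / 0.188880 = (0.141795 + 0.138318) / 0.188880 = 1.483018
d₂ = d₁ − σ√T = 1.483018 − 0.188880 = 1.294138
e^{−rT} = 0.886494
N(−d₁) = 0.069035,  N(−d₂) = 0.097809
Put price V = K·e^{−rT}·N(−d₂) − S·N(−d₁) = 14.303193 − 13.122822 = 1.180371
φ(d₁) = (1/√(2π))·e^{−d₁²/2} = 0.132840
ν = S·φ(d₁)·√T = 39.158634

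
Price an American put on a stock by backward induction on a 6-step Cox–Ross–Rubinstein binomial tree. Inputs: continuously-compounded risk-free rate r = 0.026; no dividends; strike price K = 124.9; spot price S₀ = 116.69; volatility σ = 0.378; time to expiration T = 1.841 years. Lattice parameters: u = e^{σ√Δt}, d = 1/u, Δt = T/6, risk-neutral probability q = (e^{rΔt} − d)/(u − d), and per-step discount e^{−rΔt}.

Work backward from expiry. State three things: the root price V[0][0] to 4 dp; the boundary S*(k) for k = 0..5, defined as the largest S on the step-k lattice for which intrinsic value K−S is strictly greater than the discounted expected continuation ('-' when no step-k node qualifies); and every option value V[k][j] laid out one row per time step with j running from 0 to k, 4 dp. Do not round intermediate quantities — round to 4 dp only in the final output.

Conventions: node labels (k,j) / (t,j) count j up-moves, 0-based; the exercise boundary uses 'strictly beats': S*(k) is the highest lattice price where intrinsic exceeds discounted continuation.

Δt=0.30683, u=1.23292, d=0.81108, q=0.46683, disc=e^(-rΔt)=0.99205
k=6 terminal: V=max(K-S,0) → 91.6778 74.3994 48.1347 8.2100 0.0000 0.0000 0.0000
k=5: j=0 S=40.9602 intr=83.9398 cont=82.9473 V=83.9398[EX]; j=1 S=62.2631 intr=62.6369 cont=61.6444 V=62.6369[EX]; j=2 S=94.6454 intr=30.2546 cont=29.2622 V=30.2546[EX]; j=3 S=143.8692 intr=0.0000 cont=4.3425 V=4.3425[hold]; j=4 S=218.6937 intr=0.0000 cont=0.0000 V=0.0000[hold]; j=5 S=332.4335 intr=0.0000 cont=0.0000 V=0.0000[hold]  S*(5)=94.6454
k=4: j=0 S=50.5006 intr=74.3994 cont=73.4069 V=74.3994[EX]; j=1 S=76.7653 intr=48.1347 cont=47.1422 V=48.1347[EX]; j=2 S=116.6900 intr=8.2100 cont=18.0137 V=18.0137[hold]; j=3 S=177.3790 intr=0.0000 cont=2.2969 V=2.2969[hold]; j=4 S=269.6315 intr=0.0000 cont=0.0000 V=0.0000[hold]  S*(4)=76.7653
k=3: j=0 S=62.2631 intr=62.6369 cont=61.6444 V=62.6369[EX]; j=1 S=94.6454 intr=30.2546 cont=33.8025 V=33.8025[hold]; j=2 S=143.8692 intr=0.0000 cont=10.5918 V=10.5918[hold]; j=3 S=218.6937 intr=0.0000 cont=1.2149 V=1.2149[hold]  S*(3)=62.2631
k=2: j=0 S=76.7653 intr=48.1347 cont=48.7853 V=48.7853[hold]; j=1 S=116.6900 intr=8.2100 cont=22.7845 V=22.7845[hold]; j=2 S=177.3790 intr=0.0000 cont=6.1650 V=6.1650[hold]  S*(2)=-
k=1: j=0 S=94.6454 intr=30.2546 cont=36.3561 V=36.3561[hold]; j=1 S=143.8692 intr=0.0000 cont=14.9066 V=14.9066[hold]  S*(1)=-
k=0: j=0 S=116.6900 intr=8.2100 cont=26.1335 V=26.1335[hold]  S*(0)=-

price = 26.1335
boundary = - - - 62.2631 76.7653 94.6454
tree:
26.1335
36.3561 14.9066
48.7853 22.7845 6.1650
62.6369 33.8025 10.5918 1.2149
74.3994 48.1347 18.0137 2.2969 0.0000
83.9398 62.6369 30.2546 4.3425 0.0000 0.0000
91.6778 74.3994 48.1347 8.2100 0.0000 0.0000 0.0000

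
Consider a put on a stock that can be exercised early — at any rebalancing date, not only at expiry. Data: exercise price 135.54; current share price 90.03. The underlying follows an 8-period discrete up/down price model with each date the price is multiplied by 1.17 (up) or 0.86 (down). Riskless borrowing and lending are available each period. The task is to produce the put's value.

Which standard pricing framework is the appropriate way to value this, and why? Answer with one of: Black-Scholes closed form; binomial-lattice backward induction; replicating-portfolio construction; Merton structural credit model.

framework: binomial-lattice backward induction

Key observation: the put (strike 135.54 on spot 90.03) is American-style on a 8-step discrete price model, so the early-exercise decision at every node requires stepwise backward valuation — a closed form cannot price the exercise right.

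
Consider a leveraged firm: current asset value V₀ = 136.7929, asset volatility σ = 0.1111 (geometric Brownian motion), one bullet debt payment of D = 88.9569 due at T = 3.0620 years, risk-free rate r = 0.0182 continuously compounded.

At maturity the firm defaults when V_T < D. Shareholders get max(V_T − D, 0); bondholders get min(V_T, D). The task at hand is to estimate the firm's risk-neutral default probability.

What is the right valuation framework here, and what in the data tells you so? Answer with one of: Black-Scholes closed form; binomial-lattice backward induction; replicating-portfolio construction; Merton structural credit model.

framework: Merton structural credit model

Key observation: the data describe a firm's assets (V₀ = 136.7929, GBM) and a single zero-coupon debt of face 88.9569, so credit quantities follow from equity-as-call in the structural model.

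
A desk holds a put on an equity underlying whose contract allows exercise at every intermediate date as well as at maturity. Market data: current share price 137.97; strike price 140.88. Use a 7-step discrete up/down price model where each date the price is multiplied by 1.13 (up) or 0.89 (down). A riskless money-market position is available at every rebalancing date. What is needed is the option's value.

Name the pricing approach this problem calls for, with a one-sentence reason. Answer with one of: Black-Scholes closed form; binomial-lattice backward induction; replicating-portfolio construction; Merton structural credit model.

Key observation: the put (strike 140.88 on spot 137.97) is American-style on a 7-step discrete price model, so the early-exercise decision at every node requires stepwise backward valuation — a closed form cannot price the exercise right.

framework: binomial-lattice backward induction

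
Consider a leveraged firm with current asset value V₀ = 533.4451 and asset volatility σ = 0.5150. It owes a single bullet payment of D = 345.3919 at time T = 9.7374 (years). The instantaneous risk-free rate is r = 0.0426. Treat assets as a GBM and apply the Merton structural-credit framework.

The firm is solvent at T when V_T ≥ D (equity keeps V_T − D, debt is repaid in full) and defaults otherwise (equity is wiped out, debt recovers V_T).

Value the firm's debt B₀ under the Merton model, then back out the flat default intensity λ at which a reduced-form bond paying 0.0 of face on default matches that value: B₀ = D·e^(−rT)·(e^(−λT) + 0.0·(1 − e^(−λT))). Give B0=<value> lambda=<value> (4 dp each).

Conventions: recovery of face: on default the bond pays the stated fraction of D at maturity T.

With assets at 533.4451 and a single debt payment of 345.3919 at 9.7374 years:
d₁ = [ln(V₀/D) + (r + σ²/2)T] / (σ√T)
   = [ln(533.4451/345.3919) + (0.0426 + 0.5·0.5150²)·9.7374] / (0.5150·√9.7374)
   = [0.434676 + 1.706114] / 1.607048 = 1.332126
d₂ = d₁ − σ√T = 1.332126 − 1.607048 = -0.274921
N(d₁) = 0.908591,  N(d₂) = 0.391688,  e^(−rT) = 0.660464
E₀ = V₀·N(d₁) − D·e^(−rT)·N(d₂)
   = 533.4451·0.908591 − 345.3919·0.660464·0.391688 = 395.331761
B₀ = V₀ − E₀ = 533.4451 − 395.331761 = 138.113339
e^(−λT) = (B₀·e^(rT)/D − 0)/(1 − 0) = (138.1133·1.514088/345.3919 − 0)/1 = 0.60544466
λ = −ln(0.60544466)/9.7374 = 0.051532

B0=138.1133 lambda=0.0515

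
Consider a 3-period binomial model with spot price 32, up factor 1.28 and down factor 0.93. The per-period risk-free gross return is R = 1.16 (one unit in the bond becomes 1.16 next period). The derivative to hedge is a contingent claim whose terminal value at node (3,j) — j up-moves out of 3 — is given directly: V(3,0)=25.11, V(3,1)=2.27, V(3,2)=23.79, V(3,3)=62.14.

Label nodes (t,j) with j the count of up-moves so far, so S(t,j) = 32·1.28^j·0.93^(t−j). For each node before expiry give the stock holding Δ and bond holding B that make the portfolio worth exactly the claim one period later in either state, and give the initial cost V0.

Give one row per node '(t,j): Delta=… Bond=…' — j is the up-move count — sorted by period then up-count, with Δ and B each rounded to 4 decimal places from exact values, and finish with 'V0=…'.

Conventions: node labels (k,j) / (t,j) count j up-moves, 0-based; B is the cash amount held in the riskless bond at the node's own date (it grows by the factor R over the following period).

(0,0): Delta=1.5642 Bond=-31.0011
(1,0): Delta=0.5223 Bond=-4.9554
(1,1): Delta=1.9591 Bond=-52.1383
(2,0): Delta=-2.3578 Bond=73.9648
(2,1): Delta=1.6141 Bond=-47.3377
(2,2): Delta=2.0899 Bond=-67.3374
V0=19.0525

Arbitrage-free pricing uses the up-move probability p* = (R−d)/(u−d) = 0.6571, discounting each step at R = 1.16.
At maturity the claim pays: V(3,0)=25.1100, V(3,1)=2.2700, V(3,2)=23.7900, V(3,3)=62.1400
Node (2,0) S=27.6768: V=(p*·2.2700+(1−p*)·25.1100)/1.16=8.7076; Δ=(2.2700−25.1100)/(35.4263−25.7394)=-2.3578; B=V−Δ·S=73.9648
Node (2,1) S=38.0928: V=(p*·23.7900+(1−p*)·2.2700)/1.16=14.1480; Δ=(23.7900−2.2700)/(48.7588−35.4263)=1.6141; B=V−Δ·S=-47.3377
Node (2,2) S=52.4288: V=(p*·62.1400+(1−p*)·23.7900)/1.16=42.2340; Δ=(62.1400−23.7900)/(67.1089−48.7588)=2.0899; B=V−Δ·S=-67.3374
Node (1,0) S=29.7600: V=(p*·14.1480+(1−p*)·8.7076)/1.16=10.5886; Δ=(14.1480−8.7076)/(38.0928−27.6768)=0.5223; B=V−Δ·S=-4.9554
Node (1,1) S=40.9600: V=(p*·42.2340+(1−p*)·14.1480)/1.16=28.1073; Δ=(42.2340−14.1480)/(52.4288−38.0928)=1.9591; B=V−Δ·S=-52.1383
Node (0,0) S=32.0000: V=(p*·28.1073+(1−p*)·10.5886)/1.16=19.0525; Δ=(28.1073−10.5886)/(40.9600−29.7600)=1.5642; B=V−Δ·S=-31.0011
As a check, the time-0 holding Δ(0,0)·S0 + B(0,0) comes to 19.0525 — exactly V0.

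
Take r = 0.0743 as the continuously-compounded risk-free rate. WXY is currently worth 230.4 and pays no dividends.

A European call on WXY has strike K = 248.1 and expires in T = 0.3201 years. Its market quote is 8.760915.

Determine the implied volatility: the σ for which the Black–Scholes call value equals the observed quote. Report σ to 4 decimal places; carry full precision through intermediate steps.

At σ = 0.2608 the Black–Scholes value reproduces the quote:
σ√T = 0.2608·√0.3201 = 0.147554
d₁ = (ln(S/K) + (r+σ²/2)T) / (σ√T) = (ln(230.4/248.1) + (0.0743+0.2608²/2)·0.3201) / 0.147554 = (-0.074015 + 0.034669) / 0.147554 = -0.266652
d₂ = d₁ − σ√T = -0.266652 − 0.147554 = -0.414205
e^{−rT} = 0.976497
N(d₁) = 0.394869,  N(d₂) = 0.339362
V = S·N(d₁) − K·e^{−rT}·N(d₂) = 90.977745 − 82.216830 = 8.760915 (the quoted price), and the Black–Scholes price is strictly increasing in σ, so σ is unique

sigma = 0.2608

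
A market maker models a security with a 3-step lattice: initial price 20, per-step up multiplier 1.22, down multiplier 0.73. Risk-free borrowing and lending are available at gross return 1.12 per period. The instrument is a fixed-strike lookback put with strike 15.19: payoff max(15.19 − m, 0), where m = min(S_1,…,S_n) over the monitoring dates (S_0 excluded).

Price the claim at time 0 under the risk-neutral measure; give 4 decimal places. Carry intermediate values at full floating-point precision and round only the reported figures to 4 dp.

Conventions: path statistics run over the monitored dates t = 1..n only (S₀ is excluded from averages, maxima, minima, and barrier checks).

price = 0.3093

No-arbitrage gives p* = (R−d)/(u−d) = 0.7959: enumerate every path, weight its payoff by its p*-probability, and discount by R^3.
Enumerate all 2^3 = 8 price paths (U = up ×1.22, D = down ×0.73); each path with k up-moves has probability p*^k·(1−p*)^(3−k).
DDD: m=7.7803, payoff=7.4097, prob=0.008500
UDD: m=13.0028, payoff=2.1872, prob=0.033149
DUD: m=13.0028, payoff=2.1872, prob=0.033149
UUD: m=21.7306, payoff=0.0000, prob=0.129283
DDU: m=10.6580, payoff=4.5320, prob=0.033149
UDU: m=17.8120, payoff=0.0000, prob=0.129283
DUU: m=14.6000, payoff=0.5900, prob=0.129283
UUU: m=24.4000, payoff=0.0000, prob=0.504203
Price = Σ prob·payoff / R^3 = 0.434503 / 1.404928 = 0.3093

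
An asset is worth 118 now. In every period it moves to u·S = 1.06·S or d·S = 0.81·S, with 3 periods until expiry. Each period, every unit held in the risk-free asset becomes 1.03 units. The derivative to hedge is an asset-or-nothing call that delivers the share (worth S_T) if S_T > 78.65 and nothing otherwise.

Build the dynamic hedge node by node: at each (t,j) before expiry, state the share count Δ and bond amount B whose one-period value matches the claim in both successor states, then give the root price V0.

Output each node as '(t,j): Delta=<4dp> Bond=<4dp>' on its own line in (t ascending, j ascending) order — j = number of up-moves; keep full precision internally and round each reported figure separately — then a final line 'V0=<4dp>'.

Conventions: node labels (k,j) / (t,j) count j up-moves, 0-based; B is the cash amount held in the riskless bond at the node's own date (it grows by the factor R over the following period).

(0,0): Delta=1.0289 Bond=-3.5039
(1,0): Delta=1.3058 Bond=-30.0753
(1,1): Delta=1.0000 Bond=0.0000
(2,0): Delta=4.2400 Bond=-258.1462
(2,1): Delta=1.0000 Bond=0.0000
(2,2): Delta=1.0000 Bond=0.0000
V0=117.9008

No-arbitrage ⇒ martingale measure with p* = (R−d)/(u−d) = 0.8800.
Expiry values: V(3,0)=0.0000, V(3,1)=82.0650, V(3,2)=107.3937, V(3,3)=140.5399
Node (2,0) S=77.4198: V=(p*·82.0650+(1−p*)·0.0000)/1.03=70.1138; Δ=(82.0650−0.0000)/(82.0650−62.7100)=4.2400; B=V−Δ·S=-258.1462
Node (2,1) S=101.3148: V=(p*·107.3937+(1−p*)·82.0650)/1.03=101.3148; Δ=(107.3937−82.0650)/(107.3937−82.0650)=1.0000; B=V−Δ·S=0.0000
Node (2,2) S=132.5848: V=(p*·140.5399+(1−p*)·107.3937)/1.03=132.5848; Δ=(140.5399−107.3937)/(140.5399−107.3937)=1.0000; B=V−Δ·S=0.0000
Node (1,0) S=95.5800: V=(p*·101.3148+(1−p*)·70.1138)/1.03=94.7288; Δ=(101.3148−70.1138)/(101.3148−77.4198)=1.3058; B=V−Δ·S=-30.0753
Node (1,1) S=125.0800: V=(p*·132.5848+(1−p*)·101.3148)/1.03=125.0800; Δ=(132.5848−101.3148)/(132.5848−101.3148)=1.0000; B=V−Δ·S=0.0000
Node (0,0) S=118.0000: V=(p*·125.0800+(1−p*)·94.7288)/1.03=117.9008; Δ=(125.0800−94.7288)/(125.0800−95.5800)=1.0289; B=V−Δ·S=-3.5039
Sanity check at the root: Δ(0,0)·S0 + B(0,0) reproduces V0 = 117.9008.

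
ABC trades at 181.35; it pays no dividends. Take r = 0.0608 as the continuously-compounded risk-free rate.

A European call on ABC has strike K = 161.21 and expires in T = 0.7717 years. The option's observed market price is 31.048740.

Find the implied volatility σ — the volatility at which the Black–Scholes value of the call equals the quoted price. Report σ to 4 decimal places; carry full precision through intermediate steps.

At σ = 0.2198 the Black–Scholes value reproduces the quote:
σ√T = 0.2198·√0.7717 = 0.193087
d₁ = (ln(S/K) + (r+σ²/2)T) / (σ√T) = (ln(181.35/161.21) + (0.0608+0.2198²/2)·0.7717) / 0.193087 = (0.117721 + 0.065561) / 0.193087 = 0.949220
d₂ = d₁ − σ√T = 0.949220 − 0.193087 = 0.756133
e^{−rT} = 0.954164
N(d₁) = 0.828746,  N(d₂) = 0.775215
V = S·N(d₁) − K·e^{−rT}·N(d₂) = 150.293017 − 119.244277 = 31.048740 (the quoted price), and the Black–Scholes price is strictly increasing in σ, so σ is unique

sigma = 0.2198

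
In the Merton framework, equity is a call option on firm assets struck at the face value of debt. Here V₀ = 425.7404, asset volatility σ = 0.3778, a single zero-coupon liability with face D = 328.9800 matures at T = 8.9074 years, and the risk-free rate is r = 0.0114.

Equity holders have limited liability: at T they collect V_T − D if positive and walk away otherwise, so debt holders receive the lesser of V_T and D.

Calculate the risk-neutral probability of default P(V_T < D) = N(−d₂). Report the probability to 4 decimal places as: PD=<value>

PD=0.5968

Work the structural quantities from V₀ = 425.7404 against face 328.9800:
d₁ = [ln(V₀/D) + (r + σ²/2)T] / (σ√T)
   = [ln(425.7404/328.9800) + (0.0114 + 0.5·0.3778²)·8.9074] / (0.3778·√8.9074)
   = [0.257833 + 0.737234] / 1.127554 = 0.882500
d₂ = d₁ − σ√T = 0.882500 − 1.127554 = -0.245054
risk-neutral PD = N(−d₂) = N(0.245054) = 0.596793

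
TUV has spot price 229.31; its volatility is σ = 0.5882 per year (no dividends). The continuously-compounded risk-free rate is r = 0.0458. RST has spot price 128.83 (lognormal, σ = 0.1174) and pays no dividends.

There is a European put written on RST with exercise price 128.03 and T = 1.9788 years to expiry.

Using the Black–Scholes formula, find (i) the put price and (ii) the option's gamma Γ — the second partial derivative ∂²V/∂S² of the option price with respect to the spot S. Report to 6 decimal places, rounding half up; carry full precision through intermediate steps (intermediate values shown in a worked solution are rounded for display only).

σ√T = 0.1174·√1.9788 = 0.165146
d₁ = (ln(S/K) + (r+σ²/2)T) / (σ√T) = (ln(128.83/128.03) + (0.0458+0.1174²/2)·1.9788) / 0.165146 = (0.006229 + 0.104266) / 0.165146 = 0.669072
d₂ = d₁ − σ√T = 0.669072 − 0.165146 = 0.503926
e^{−rT} = 0.913356
N(−d₁) = 0.251725,  N(−d₂) = 0.307157
Put price V = K·e^{−rT}·N(−d₂) − S·N(−d₁) = 35.918011 − 32.429707 = 3.488303
φ(d₁) = (1/√(2π))·e^{−d₁²/2} = 0.318935
Γ = φ(d₁) / (S·σ·√T) = 0.014991

price = 3.488303
Γ = 0.014991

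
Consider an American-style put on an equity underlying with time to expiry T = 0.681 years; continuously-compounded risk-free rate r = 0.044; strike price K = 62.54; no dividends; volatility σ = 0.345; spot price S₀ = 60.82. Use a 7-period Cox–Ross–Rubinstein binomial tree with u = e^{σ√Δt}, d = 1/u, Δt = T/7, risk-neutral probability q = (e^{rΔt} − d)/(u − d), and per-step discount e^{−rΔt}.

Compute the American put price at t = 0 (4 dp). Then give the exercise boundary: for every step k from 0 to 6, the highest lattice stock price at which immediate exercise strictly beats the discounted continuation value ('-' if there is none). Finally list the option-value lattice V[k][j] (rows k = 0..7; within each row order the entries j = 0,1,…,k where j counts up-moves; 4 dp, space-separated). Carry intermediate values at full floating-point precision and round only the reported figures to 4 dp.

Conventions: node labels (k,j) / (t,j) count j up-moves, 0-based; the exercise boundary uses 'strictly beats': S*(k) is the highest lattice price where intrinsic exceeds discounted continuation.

params: Δt=0.09729 u=1.11361 d=0.89798 q=0.49302 e^(-rΔt)=0.99573
t_7 payoffs: 33.9040 27.0277 18.5001 7.9249 0.0000 0.0000 0.0000 0.0000
t_6: node(6,0) S=31.8893 payoff=30.6507 vs cont=30.3835 → 30.6507 [stop]  node(6,1) S=39.5469 payoff=22.9931 vs cont=22.7260 → 22.9931 [stop]  node(6,2) S=49.0433 payoff=13.4967 vs cont=13.2296 → 13.4967 [stop]  node(6,3) S=60.8200 payoff=1.7200 vs cont=4.0006 → 4.0006 [wait]  node(6,4) S=75.4247 payoff=0.0000 vs cont=0.0000 → 0.0000 [wait]  node(6,5) S=93.5363 payoff=0.0000 vs cont=0.0000 → 0.0000 [wait]  node(6,6) S=115.9971 payoff=0.0000 vs cont=0.0000 → 0.0000 [wait]  ⇒ S*(6)=49.0433
t_5: node(5,0) S=35.5123 payoff=27.0277 vs cont=26.7605 → 27.0277 [stop]  node(5,1) S=44.0399 payoff=18.5001 vs cont=18.2330 → 18.5001 [stop]  node(5,2) S=54.6151 payoff=7.9249 vs cont=8.7773 → 8.7773 [wait]  node(5,3) S=67.7298 payoff=0.0000 vs cont=2.0196 → 2.0196 [wait]  node(5,4) S=83.9937 payoff=0.0000 vs cont=0.0000 → 0.0000 [wait]  node(5,5) S=104.1631 payoff=0.0000 vs cont=0.0000 → 0.0000 [wait]  ⇒ S*(5)=44.0399
t_4: node(4,0) S=39.5469 payoff=22.9931 vs cont=22.7260 → 22.9931 [stop]  node(4,1) S=49.0433 payoff=13.4967 vs cont=13.6481 → 13.6481 [wait]  node(4,2) S=60.8200 payoff=1.7200 vs cont=5.4224 → 5.4224 [wait]  node(4,3) S=75.4247 payoff=0.0000 vs cont=1.0195 → 1.0195 [wait]  node(4,4) S=93.5363 payoff=0.0000 vs cont=0.0000 → 0.0000 [wait]  ⇒ S*(4)=39.5469
t_3: node(3,0) S=44.0399 payoff=18.5001 vs cont=18.3073 → 18.5001 [stop]  node(3,1) S=54.6151 payoff=7.9249 vs cont=9.5517 → 9.5517 [wait]  node(3,2) S=67.7298 payoff=0.0000 vs cont=3.2378 → 3.2378 [wait]  node(3,3) S=83.9937 payoff=0.0000 vs cont=0.5147 → 0.5147 [wait]  ⇒ S*(3)=44.0399
t_2: node(2,0) S=49.0433 payoff=13.4967 vs cont=14.0282 → 14.0282 [wait]  node(2,1) S=60.8200 payoff=1.7200 vs cont=6.4113 → 6.4113 [wait]  node(2,2) S=75.4247 payoff=0.0000 vs cont=1.8871 → 1.8871 [wait]  ⇒ S*(2)=-
t_1: node(1,0) S=54.6151 payoff=7.9249 vs cont=10.2291 → 10.2291 [wait]  node(1,1) S=67.7298 payoff=0.0000 vs cont=4.1630 → 4.1630 [wait]  ⇒ S*(1)=-
t_0: node(0,0) S=60.8200 payoff=1.7200 vs cont=7.2074 → 7.2074 [wait]  ⇒ S*(0)=-

price = 7.2074
boundary = - - - 44.0399 39.5469 44.0399 49.0433
tree:
7.2074
10.2291 4.1630
14.0282 6.4113 1.8871
18.5001 9.5517 3.2378 0.5147
22.9931 13.6481 5.4224 1.0195 0.0000
27.0277 18.5001 8.7773 2.0196 0.0000 0.0000
30.6507 22.9931 13.4967 4.0006 0.0000 0.0000 0.0000
33.9040 27.0277 18.5001 7.9249 0.0000 0.0000 0.0000 0.0000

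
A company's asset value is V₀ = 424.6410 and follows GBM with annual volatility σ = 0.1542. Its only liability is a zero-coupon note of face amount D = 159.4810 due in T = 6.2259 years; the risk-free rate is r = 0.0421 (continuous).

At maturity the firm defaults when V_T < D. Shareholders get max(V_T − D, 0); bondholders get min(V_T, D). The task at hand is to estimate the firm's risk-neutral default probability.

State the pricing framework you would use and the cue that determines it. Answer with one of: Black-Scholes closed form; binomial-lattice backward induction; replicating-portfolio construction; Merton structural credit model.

framework: Merton structural credit model

Key observation: the data describe a firm's assets (V₀ = 424.6410, GBM) and a single zero-coupon debt of face 159.4810, so credit quantities follow from equity-as-call in the structural model.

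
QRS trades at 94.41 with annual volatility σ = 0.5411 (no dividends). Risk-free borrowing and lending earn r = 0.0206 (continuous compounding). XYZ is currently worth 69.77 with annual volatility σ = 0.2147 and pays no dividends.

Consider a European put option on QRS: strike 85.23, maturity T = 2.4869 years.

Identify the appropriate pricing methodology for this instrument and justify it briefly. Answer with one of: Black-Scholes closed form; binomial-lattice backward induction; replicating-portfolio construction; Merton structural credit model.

Key observation: the instrument is a plain European put (strike 85.23) on a lognormal asset; the exact continuous-time formula applies directly.

framework: Black-Scholes closed form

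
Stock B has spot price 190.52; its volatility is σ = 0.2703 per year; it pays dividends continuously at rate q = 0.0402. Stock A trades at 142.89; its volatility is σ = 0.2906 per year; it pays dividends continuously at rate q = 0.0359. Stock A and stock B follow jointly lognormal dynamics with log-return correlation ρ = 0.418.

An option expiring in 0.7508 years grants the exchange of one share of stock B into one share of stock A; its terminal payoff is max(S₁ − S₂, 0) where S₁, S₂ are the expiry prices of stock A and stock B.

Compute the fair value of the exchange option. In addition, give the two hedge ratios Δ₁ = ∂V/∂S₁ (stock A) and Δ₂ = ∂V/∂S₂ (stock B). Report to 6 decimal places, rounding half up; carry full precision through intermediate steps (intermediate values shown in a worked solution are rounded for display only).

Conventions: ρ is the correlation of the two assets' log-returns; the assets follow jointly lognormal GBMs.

σ_eff = √(σ₁² + σ₂² − 2ρσ₁σ₂) = √(0.2906² + 0.2703² − 2·0.418·0.2906·0.2703) = 0.303057
d₁ = (ln(S₁/S₂) + (q₂ − q₁ + σ_eff²/2)T) / (σ_eff√T) = (ln(142.89/190.52) + (0.0402 − 0.0359 + 0.045922)·0.7508) / 0.262595 = -0.951945
d₂ = d₁ − σ_eff√T = -0.951945 − 0.262595 = -1.214539
N(d₁) = 0.170563,  N(d₂) = 0.112271
V = S₁·e^{−q₁T}·N(d₁) − S₂·e^{−q₂T}·N(d₂) = 23.723543 − 20.753905 = 2.969638
Key observation: no risk-free rate is needed — with the second asset as numeraire the exchange option is a call on the ratio S₁/S₂, and r cancels out of the value.
Δ₁ = e^{−q₁T}·N(d₁) = 0.166027;  Δ₂ = −e^{−q₂T}·N(d₂) = -0.108933

exchange price = 2.969638
Δ1 = 0.166027
Δ2 = -0.108933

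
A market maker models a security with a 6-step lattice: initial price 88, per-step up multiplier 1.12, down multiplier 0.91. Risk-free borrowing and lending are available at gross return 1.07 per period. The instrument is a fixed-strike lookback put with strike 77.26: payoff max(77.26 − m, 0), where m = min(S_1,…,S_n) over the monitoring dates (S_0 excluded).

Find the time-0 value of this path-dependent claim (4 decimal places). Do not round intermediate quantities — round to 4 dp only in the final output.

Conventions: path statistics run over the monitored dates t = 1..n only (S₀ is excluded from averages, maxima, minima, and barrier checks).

price = 0.3309

Risk-neutral up-probability p* = (R−d)/(u−d) = (1.07−0.91)/(1.12−0.91) = 0.7619; the claim prices as the p*-weighted sum of path payoffs discounted by R^6.
Enumerate all 2^6 = 64 price paths (U = up ×1.12, D = down ×0.91); each path with k up-moves has probability p*^k·(1−p*)^(6−k).
DDDDDD: m=49.9725, payoff=27.2875, prob=0.000182
UDDDDD: m=61.5046, payoff=15.7554, prob=0.000583
DUDDDD: m=61.5046, payoff=15.7554, prob=0.000583
UUDDDD: m=75.6980, payoff=1.5620, prob=0.001866
DDUDDD: m=61.5046, payoff=15.7554, prob=0.000583
UDUDDD: m=75.6980, payoff=1.5620, prob=0.001866
DUUDDD: m=75.6980, payoff=1.5620, prob=0.001866
UUUDDD: m=93.1667, payoff=0.0000, prob=0.005970
DDDUDD: m=61.5046, payoff=15.7554, prob=0.000583
UDDUDD: m=75.6980, payoff=1.5620, prob=0.001866
DUDUDD: m=75.6980, payoff=1.5620, prob=0.001866
UUDUDD: m=93.1667, payoff=0.0000, prob=0.005970
DDUUDD: m=72.8728, payoff=4.3872, prob=0.001866
UDUUDD: m=89.6896, payoff=0.0000, prob=0.005970
DUUUDD: m=80.0800, payoff=0.0000, prob=0.005970
UUUUDD: m=98.5600, payoff=0.0000, prob=0.019103
DDDDUD: m=60.3460, payoff=16.9140, prob=0.000583
UDDDUD: m=74.2720, payoff=2.9880, prob=0.001866
DUDDUD: m=74.2720, payoff=2.9880, prob=0.001866
UUDDUD: m=91.4116, payoff=0.0000, prob=0.005970
DDUDUD: m=72.8728, payoff=4.3872, prob=0.001866
UDUDUD: m=89.6896, payoff=0.0000, prob=0.005970
DUUDUD: m=80.0800, payoff=0.0000, prob=0.005970
UUUDUD: m=98.5600, payoff=0.0000, prob=0.019103
DDDUUD: m=66.3142, payoff=10.9458, prob=0.001866
UDDUUD: m=81.6175, payoff=0.0000, prob=0.005970
DUDUUD: m=80.0800, payoff=0.0000, prob=0.005970
UUDUUD: m=98.5600, payoff=0.0000, prob=0.019103
DDUUUD: m=72.8728, payoff=4.3872, prob=0.005970
UDUUUD: m=89.6896, payoff=0.0000, prob=0.019103
DUUUUD: m=80.0800, payoff=0.0000, prob=0.019103
UUUUUD: m=98.5600, payoff=0.0000, prob=0.061130
DDDDDU: m=54.9148, payoff=22.3452, prob=0.000583
UDDDDU: m=67.5875, payoff=9.6725, prob=0.001866
DUDDDU: m=67.5875, payoff=9.6725, prob=0.001866
UUDDDU: m=83.1846, payoff=0.0000, prob=0.005970
DDUDDU: m=67.5875, payoff=9.6725, prob=0.001866
UDUDDU: m=83.1846, payoff=0.0000, prob=0.005970
DUUDDU: m=80.0800, payoff=0.0000, prob=0.005970
UUUDDU: m=98.5600, payoff=0.0000, prob=0.019103
DDDUDU: m=66.3142, payoff=10.9458, prob=0.001866
UDDUDU: m=81.6175, payoff=0.0000, prob=0.005970
DUDUDU: m=80.0800, payoff=0.0000, prob=0.005970
UUDUDU: m=98.5600, payoff=0.0000, prob=0.019103
DDUUDU: m=72.8728, payoff=4.3872, prob=0.005970
UDUUDU: m=89.6896, payoff=0.0000, prob=0.019103
DUUUDU: m=80.0800, payoff=0.0000, prob=0.019103
UUUUDU: m=98.5600, payoff=0.0000, prob=0.061130
DDDDUU: m=60.3460, payoff=16.9140, prob=0.001866
UDDDUU: m=74.2720, payoff=2.9880, prob=0.005970
DUDDUU: m=74.2720, payoff=2.9880, prob=0.005970
UUDDUU: m=91.4116, payoff=0.0000, prob=0.019103
DDUDUU: m=72.8728, payoff=4.3872, prob=0.005970
UDUDUU: m=89.6896, payoff=0.0000, prob=0.019103
DUUDUU: m=80.0800, payoff=0.0000, prob=0.019103
UUUDUU: m=98.5600, payoff=0.0000, prob=0.061130
DDDUUU: m=66.3142, payoff=10.9458, prob=0.005970
UDDUUU: m=81.6175, payoff=0.0000, prob=0.019103
DUDUUU: m=80.0800, payoff=0.0000, prob=0.019103
UUDUUU: m=98.5600, payoff=0.0000, prob=0.061130
DDUUUU: m=72.8728, payoff=4.3872, prob=0.019103
UDUUUU: m=89.6896, payoff=0.0000, prob=0.061130
DUUUUU: m=80.0800, payoff=0.0000, prob=0.061130
UUUUUU: m=98.5600, payoff=0.0000, prob=0.195616
Price = Σ prob·payoff / R^6 = 0.496612 / 1.500730 = 0.3309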